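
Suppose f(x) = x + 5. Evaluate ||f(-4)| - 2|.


f(-4) = 1
|1| = 1
|1 - 2| = 1

1


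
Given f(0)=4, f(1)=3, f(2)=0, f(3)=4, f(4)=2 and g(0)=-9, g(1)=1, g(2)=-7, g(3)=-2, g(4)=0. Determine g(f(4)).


f(4) = 2
g(2) = -7

-7


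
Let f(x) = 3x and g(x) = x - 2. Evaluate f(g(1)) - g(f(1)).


f(g(1)) = -3
g(f(1)) = 1
Difference = -4

-4


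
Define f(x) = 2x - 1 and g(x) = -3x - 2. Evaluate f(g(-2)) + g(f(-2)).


f(g(-2)) = 7
g(f(-2)) = 13
Sum = 20

20


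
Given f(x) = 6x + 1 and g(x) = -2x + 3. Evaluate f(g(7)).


g(7) = -11
f(-11) = -65

-65


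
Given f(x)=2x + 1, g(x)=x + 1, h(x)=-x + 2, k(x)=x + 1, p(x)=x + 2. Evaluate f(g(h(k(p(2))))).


p(2) = 4
k(4) = 5
h(5) = -3
g(-3) = -2
f(-2) = -3

-3


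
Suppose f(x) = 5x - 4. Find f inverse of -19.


Solve 5x - 4 = -19
x = (-19 + 4) / 5 = -3

-3


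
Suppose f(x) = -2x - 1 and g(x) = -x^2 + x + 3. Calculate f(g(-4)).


33


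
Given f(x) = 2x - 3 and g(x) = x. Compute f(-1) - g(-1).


f(-1) = -5
g(-1) = -1
Difference = -4

-4


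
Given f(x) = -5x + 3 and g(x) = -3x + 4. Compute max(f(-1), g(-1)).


f(-1) = 8
g(-1) = 7
max = 8

8


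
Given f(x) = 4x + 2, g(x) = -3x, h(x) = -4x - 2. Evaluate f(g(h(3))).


h(3) = -14
g(-14) = 42
f(42) = 170

170


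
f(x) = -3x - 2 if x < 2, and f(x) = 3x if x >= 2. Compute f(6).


6 satisfies x >= 2
f(6) = 18

18


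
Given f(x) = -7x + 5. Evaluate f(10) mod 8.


f(10) = -65
-65 mod 8 = 7

7


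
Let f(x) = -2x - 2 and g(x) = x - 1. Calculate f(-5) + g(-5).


f(-5) = 8
g(-5) = -6
Sum = 2

2


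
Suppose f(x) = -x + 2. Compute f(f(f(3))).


f(3) = -1
f(-1) = 3
f(3) = -1

-1


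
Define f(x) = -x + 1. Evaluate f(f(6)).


f(6) = -5
f(-5) = 6

6


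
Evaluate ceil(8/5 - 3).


-1


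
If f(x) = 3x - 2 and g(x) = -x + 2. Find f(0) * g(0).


f(0) = -2
g(0) = 2
Product = -4

-4


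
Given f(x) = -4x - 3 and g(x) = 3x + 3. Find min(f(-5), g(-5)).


f(-5) = 17
g(-5) = -12
min = -12

-12


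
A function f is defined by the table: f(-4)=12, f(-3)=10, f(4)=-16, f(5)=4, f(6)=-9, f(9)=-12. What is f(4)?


Reading from the table at x = 4

-16


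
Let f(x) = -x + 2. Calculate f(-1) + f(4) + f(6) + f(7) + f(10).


f(-1) = 3
f(4) = -2
f(6) = -4
f(7) = -5
f(10) = -8
Sum = -16

-16


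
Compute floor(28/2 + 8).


28/2 = 14
14 + 8 = 22
floor(22) = 22

22


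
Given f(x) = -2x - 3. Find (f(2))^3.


f(2) = -7
(-7)^3 = -343

-343


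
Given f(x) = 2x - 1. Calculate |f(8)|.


f(8) = 15
|15| = 15

15


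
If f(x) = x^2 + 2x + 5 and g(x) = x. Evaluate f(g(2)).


g(2) = 2
f(2) = 1*(2)^2 + 2*(2) + 5 = 13

13


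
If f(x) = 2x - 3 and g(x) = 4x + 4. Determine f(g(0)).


g(0) = 4
f(4) = 5

5


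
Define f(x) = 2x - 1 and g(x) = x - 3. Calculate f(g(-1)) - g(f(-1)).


f(g(-1)) = -9
g(f(-1)) = -6
Difference = -3

-3


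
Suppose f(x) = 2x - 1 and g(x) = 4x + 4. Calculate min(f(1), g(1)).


f(1) = 1
g(1) = 8
min = 1

1


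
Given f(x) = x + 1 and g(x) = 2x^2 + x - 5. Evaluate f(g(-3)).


g(-3) = 10
f(10) = 11

11


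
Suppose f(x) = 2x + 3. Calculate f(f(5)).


f(5) = 13
f(13) = 29

29


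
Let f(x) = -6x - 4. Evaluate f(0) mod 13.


9


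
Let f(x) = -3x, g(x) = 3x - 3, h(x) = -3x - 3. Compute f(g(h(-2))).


-18


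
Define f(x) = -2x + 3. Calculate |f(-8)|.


f(-8) = 19
|19| = 19

19


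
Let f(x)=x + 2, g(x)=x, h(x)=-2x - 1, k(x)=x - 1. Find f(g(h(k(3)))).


-3


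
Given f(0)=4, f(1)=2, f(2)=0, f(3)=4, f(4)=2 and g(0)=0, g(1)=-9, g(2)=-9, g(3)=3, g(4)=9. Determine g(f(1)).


f(1) = 2
g(2) = -9

-9


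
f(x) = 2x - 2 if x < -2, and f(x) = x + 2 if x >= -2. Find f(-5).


-5 satisfies x < -2
f(-5) = -12

-12


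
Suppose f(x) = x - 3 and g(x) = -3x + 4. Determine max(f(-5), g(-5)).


19


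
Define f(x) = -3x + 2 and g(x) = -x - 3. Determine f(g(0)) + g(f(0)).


f(g(0)) = 11
g(f(0)) = -5
Sum = 6

6


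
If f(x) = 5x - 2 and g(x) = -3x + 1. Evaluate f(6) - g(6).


45


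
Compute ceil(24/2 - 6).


24/2 = 12
12 - 6 = 6
ceil(6) = 6

6


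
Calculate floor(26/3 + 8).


26/3 = 8.6667
8.6667 + 8 = 16.6667
floor(16.6667) = 16

16


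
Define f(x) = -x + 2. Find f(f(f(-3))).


f(-3) = 5
f(5) = -3
f(-3) = 5

5


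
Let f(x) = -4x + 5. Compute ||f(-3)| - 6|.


f(-3) = 17
|17| = 17
|17 - 6| = 11

11


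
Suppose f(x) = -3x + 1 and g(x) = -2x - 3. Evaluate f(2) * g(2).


f(2) = -5
g(2) = -7
Product = 35

35


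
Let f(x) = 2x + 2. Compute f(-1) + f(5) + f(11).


f(-1) = 0
f(5) = 12
f(11) = 24
Sum = 36

36


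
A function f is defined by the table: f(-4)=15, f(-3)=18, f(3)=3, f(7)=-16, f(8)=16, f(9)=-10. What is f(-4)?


15


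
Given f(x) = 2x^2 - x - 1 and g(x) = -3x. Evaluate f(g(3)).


g(3) = -9
f(-9) = 2*(-9)^2 - 1*(-9) - 1 = 170

170


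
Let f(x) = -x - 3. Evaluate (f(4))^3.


f(4) = -7
(-7)^3 = -343

-343


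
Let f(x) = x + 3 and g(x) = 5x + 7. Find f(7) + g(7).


f(7) = 10
g(7) = 42
Sum = 52

52


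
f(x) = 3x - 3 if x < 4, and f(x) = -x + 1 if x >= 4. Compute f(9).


9 satisfies x >= 4
f(9) = -8

-8


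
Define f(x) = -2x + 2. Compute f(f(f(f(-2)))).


-42


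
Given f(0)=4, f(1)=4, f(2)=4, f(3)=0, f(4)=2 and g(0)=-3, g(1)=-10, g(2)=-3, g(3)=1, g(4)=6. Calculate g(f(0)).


f(0) = 4
g(4) = 6

6


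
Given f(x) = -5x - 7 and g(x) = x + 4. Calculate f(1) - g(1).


-17


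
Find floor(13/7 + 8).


13/7 = 1.8571
1.8571 + 8 = 9.8571
floor(9.8571) = 9

9


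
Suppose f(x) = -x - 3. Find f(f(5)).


f(5) = -8
f(-8) = 5

5


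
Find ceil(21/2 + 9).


21/2 = 10.5
10.5 + 9 = 19.5
ceil(19.5) = 20

20


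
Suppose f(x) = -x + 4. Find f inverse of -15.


19


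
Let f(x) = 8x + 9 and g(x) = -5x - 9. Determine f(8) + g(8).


f(8) = 73
g(8) = -49
Sum = 24

24


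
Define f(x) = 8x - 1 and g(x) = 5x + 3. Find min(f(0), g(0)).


f(0) = -1
g(0) = 3
min = -1

-1


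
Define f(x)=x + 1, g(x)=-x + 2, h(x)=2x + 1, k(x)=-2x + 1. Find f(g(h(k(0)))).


0


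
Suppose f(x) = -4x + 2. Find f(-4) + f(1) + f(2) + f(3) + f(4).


-14


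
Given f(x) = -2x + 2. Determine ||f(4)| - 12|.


f(4) = -6
|-6| = 6
|6 - 12| = 6

6


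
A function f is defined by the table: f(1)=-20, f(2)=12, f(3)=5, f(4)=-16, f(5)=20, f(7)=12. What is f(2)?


Reading from the table at x = 2

12


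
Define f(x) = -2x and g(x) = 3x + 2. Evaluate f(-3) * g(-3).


f(-3) = 6
g(-3) = -7
Product = -42

-42


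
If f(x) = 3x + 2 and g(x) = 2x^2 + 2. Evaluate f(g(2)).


32


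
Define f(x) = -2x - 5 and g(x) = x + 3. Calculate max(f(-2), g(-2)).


1


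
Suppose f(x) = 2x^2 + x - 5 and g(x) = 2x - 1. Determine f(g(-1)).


g(-1) = -3
f(-3) = 2*(-3)^2 + 1*(-3) - 5 = 10

10


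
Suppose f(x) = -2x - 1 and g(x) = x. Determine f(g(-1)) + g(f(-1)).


f(g(-1)) = 1
g(f(-1)) = 1
Sum = 2

2


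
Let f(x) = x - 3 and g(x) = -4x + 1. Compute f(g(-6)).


g(-6) = 25
f(25) = 22

22


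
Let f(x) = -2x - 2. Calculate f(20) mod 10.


f(20) = -42
-42 mod 10 = 8

8


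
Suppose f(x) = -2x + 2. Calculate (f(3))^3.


f(3) = -4
(-4)^3 = -64

-64


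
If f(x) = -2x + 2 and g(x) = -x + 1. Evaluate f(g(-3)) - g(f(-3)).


f(g(-3)) = -6
g(f(-3)) = -7
Difference = 1

1


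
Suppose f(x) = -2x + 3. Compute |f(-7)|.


f(-7) = 17
|17| = 17

17


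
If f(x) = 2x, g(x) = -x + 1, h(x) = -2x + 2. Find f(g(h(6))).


h(6) = -10
g(-10) = 11
f(11) = 22

22


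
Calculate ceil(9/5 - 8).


-6


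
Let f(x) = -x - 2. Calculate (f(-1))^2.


f(-1) = -1
(-1)^2 = 1

1


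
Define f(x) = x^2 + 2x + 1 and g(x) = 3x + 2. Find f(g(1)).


g(1) = 5
f(5) = 1*(5)^2 + 2*(5) + 1 = 36

36


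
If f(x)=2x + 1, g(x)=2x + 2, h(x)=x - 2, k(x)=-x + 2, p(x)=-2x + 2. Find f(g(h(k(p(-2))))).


p(-2) = 6
k(6) = -4
h(-4) = -6
g(-6) = -10
f(-10) = -19

-19


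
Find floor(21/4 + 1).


21/4 = 5.25
5.25 + 1 = 6.25
floor(6.25) = 6

6


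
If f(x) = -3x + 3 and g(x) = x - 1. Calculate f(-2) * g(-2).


f(-2) = 9
g(-2) = -3
Product = -27

-27


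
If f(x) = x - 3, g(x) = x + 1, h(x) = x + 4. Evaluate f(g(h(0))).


h(0) = 4
g(4) = 5
f(5) = 2

2


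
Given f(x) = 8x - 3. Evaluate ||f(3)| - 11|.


10


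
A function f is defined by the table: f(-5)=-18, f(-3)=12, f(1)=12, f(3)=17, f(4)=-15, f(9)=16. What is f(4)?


Reading from the table at x = 4

-15


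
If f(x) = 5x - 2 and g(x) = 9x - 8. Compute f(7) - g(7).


f(7) = 33
g(7) = 55
Difference = -22

-22


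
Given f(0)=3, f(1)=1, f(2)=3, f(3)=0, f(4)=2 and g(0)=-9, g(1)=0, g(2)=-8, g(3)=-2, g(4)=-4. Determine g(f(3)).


f(3) = 0
g(0) = -9

-9


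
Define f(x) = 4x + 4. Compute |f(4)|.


20


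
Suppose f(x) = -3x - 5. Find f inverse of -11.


Solve -3x - 5 = -11
x = (-11 + 5) / (-3) = 2

2


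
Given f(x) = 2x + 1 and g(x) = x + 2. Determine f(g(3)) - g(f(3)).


2


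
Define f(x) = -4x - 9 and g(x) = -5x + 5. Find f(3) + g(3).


f(3) = -21
g(3) = -10
Sum = -31

-31


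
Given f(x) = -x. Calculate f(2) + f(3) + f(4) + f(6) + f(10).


-25


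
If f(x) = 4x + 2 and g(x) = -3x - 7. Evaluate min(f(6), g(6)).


f(6) = 26
g(6) = -25
min = -25

-25


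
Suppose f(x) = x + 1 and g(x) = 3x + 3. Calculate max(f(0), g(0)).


f(0) = 1
g(0) = 3
max = 3

3


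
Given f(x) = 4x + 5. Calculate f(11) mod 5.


f(11) = 49
49 mod 5 = 4

4


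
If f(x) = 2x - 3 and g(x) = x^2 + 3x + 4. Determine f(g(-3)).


5


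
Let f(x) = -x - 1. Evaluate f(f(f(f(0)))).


f(0) = -1
f(-1) = 0
f(0) = -1
f(-1) = 0

0


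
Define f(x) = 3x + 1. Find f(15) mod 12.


f(15) = 46
46 mod 12 = 10

10


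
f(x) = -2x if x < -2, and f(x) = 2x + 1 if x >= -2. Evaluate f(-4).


-4 satisfies x < -2
f(-4) = 8

8


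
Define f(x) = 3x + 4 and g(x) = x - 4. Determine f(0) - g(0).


f(0) = 4
g(0) = -4
Difference = 8

8


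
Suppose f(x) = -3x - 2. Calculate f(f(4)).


f(4) = -14
f(-14) = 40

40


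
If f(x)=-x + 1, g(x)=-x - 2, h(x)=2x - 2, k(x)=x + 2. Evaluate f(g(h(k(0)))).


k(0) = 2
h(2) = 2
g(2) = -4
f(-4) = 5

5


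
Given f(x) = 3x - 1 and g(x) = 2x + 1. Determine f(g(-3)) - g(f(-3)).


3


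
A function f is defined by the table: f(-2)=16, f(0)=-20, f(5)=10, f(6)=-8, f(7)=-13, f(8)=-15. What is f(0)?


Reading from the table at x = 0

-20


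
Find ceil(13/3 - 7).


-2


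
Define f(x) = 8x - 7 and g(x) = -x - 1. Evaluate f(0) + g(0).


-8


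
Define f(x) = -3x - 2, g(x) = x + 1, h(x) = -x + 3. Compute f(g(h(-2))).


-20


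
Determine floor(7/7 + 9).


7/7 = 1
1 + 9 = 10
floor(10) = 10

10


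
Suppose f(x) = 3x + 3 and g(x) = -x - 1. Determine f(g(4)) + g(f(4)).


f(g(4)) = -12
g(f(4)) = -16
Sum = -28

-28


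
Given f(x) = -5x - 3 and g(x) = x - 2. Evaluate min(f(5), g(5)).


f(5) = -28
g(5) = 3
min = -28

-28


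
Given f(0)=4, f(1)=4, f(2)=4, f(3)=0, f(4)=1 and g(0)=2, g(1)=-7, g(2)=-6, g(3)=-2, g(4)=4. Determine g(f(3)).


f(3) = 0
g(0) = 2

2


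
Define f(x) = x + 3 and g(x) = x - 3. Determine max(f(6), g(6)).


f(6) = 9
g(6) = 3
max = 9

9


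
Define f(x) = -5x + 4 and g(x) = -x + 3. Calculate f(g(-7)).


g(-7) = 10
f(10) = -46

-46


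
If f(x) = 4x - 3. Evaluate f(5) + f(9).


f(5) = 17
f(9) = 33
Sum = 50

50


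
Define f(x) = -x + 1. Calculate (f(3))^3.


-8


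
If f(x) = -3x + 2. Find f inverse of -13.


Solve -3x + 2 = -13
x = (-13 - 2) / (-3) = 5

5


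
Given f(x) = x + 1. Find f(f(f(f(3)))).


f(3) = 4
f(4) = 5
f(5) = 6
f(6) = 7

7


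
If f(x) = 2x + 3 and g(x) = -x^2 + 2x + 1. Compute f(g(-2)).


-11


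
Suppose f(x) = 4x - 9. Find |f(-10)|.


f(-10) = -49
|-49| = 49

49


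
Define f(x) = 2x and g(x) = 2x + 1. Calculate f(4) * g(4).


f(4) = 8
g(4) = 9
Product = 72

72


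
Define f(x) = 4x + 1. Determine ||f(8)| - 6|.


27


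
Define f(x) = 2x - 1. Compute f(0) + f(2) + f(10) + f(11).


f(0) = -1
f(2) = 3
f(10) = 19
f(11) = 21
Sum = 42

42


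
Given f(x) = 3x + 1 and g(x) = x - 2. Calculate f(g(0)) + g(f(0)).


f(g(0)) = -5
g(f(0)) = -1
Sum = -6

-6


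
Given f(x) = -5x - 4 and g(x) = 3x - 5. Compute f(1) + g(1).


f(1) = -9
g(1) = -2
Sum = -11

-11


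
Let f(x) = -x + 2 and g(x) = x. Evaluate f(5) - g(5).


f(5) = -3
g(5) = 5
Difference = -8

-8


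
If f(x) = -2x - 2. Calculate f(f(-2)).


f(-2) = 2
f(2) = -6

-6


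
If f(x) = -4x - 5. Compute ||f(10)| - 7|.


f(10) = -45
|-45| = 45
|45 - 7| = 38

38


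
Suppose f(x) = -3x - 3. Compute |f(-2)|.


f(-2) = 3
|3| = 3

3


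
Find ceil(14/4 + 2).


14/4 = 3.5
3.5 + 2 = 5.5
ceil(5.5) = 6

6


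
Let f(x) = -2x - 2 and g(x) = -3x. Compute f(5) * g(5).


f(5) = -12
g(5) = -15
Product = 180

180


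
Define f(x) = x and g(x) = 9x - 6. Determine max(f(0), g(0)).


f(0) = 0
g(0) = -6
max = 0

0


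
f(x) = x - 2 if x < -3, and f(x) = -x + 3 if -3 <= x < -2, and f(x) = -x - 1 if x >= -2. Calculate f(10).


10 satisfies x >= -2
f(10) = -11

-11


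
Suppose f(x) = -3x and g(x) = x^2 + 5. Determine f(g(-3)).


g(-3) = 14
f(14) = -42

-42


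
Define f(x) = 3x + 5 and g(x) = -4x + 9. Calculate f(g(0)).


g(0) = 9
f(9) = 32

32


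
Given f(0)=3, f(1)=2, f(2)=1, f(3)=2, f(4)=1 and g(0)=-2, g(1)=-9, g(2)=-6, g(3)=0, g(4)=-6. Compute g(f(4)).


f(4) = 1
g(1) = -9

-9


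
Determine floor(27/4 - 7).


-1


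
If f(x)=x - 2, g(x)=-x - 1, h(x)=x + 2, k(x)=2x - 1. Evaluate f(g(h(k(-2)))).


k(-2) = -5
h(-5) = -3
g(-3) = 2
f(2) = 0

0


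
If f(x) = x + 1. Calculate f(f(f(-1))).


f(-1) = 0
f(0) = 1
f(1) = 2

2


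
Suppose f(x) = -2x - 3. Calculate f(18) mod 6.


f(18) = -39
-39 mod 6 = 3

3


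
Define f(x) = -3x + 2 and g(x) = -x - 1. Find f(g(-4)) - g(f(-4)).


8


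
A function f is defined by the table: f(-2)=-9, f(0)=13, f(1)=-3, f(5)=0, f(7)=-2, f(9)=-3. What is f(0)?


Reading from the table at x = 0

13


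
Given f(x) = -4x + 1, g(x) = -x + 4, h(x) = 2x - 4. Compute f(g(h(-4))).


h(-4) = -12
g(-12) = 16
f(16) = -63

-63


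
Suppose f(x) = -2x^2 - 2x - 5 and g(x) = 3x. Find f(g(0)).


g(0) = 0
f(0) = (-2)*(0)^2 - 2*(0) - 5 = -5

-5


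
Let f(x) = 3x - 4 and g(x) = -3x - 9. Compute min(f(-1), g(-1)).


f(-1) = -7
g(-1) = -6
min = -7

-7


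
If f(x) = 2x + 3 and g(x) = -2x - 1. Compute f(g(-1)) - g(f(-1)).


f(g(-1)) = 5
g(f(-1)) = -3
Difference = 8

8


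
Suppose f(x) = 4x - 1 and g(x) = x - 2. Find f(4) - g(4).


f(4) = 15
g(4) = 2
Difference = 13

13


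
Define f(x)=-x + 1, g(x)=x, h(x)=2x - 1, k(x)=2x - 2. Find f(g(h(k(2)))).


k(2) = 2
h(2) = 3
g(3) = 3
f(3) = -2

-2


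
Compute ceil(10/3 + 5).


10/3 = 3.3333
3.3333 + 5 = 8.3333
ceil(8.3333) = 9

9


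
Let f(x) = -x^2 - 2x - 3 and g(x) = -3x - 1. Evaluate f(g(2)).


g(2) = -7
f(-7) = (-1)*(-7)^2 - 2*(-7) - 3 = -38

-38


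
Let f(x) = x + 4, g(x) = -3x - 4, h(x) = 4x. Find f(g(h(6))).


-72


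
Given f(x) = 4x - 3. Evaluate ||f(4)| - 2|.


f(4) = 13
|13| = 13
|13 - 2| = 11

11


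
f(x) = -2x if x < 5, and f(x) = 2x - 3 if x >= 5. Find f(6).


6 satisfies x >= 5
f(6) = 9

9


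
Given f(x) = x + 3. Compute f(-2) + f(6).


f(-2) = 1
f(6) = 9
Sum = 10

10


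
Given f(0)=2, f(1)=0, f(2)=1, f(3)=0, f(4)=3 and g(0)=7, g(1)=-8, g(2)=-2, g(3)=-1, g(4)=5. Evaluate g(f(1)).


f(1) = 0
g(0) = 7

7


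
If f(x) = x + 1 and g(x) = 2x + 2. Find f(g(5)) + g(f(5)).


f(g(5)) = 13
g(f(5)) = 14
Sum = 27

27


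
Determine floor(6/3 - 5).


6/3 = 2
2 - 5 = -3
floor(-3) = -3

-3


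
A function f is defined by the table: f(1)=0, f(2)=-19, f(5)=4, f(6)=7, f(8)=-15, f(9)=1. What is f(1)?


Reading from the table at x = 1

0


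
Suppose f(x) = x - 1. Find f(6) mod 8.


f(6) = 5
5 mod 8 = 5

5


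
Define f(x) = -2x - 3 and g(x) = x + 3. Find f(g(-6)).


g(-6) = -3
f(-3) = 3

3


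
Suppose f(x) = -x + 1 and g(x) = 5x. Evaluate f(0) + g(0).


f(0) = 1
g(0) = 0
Sum = 1

1


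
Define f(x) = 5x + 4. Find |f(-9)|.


f(-9) = -41
|-41| = 41

41


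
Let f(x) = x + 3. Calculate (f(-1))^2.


f(-1) = 2
(2)^2 = 4

4


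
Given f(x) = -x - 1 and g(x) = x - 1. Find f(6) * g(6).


-35


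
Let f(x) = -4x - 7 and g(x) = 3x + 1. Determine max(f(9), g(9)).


f(9) = -43
g(9) = 28
max = 28

28


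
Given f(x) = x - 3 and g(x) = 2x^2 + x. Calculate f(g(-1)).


-2


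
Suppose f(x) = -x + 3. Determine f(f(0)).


f(0) = 3
f(3) = 0

0


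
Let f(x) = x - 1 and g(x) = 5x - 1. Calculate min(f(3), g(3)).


2


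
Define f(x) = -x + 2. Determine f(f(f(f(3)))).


f(3) = -1
f(-1) = 3
f(3) = -1
f(-1) = 3

3


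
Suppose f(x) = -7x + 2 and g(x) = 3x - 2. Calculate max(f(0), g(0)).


2


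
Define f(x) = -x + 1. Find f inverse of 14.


Solve -x + 1 = 14
x = (14 - 1) / (-1) = -13

-13


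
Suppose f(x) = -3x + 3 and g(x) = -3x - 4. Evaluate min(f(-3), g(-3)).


5


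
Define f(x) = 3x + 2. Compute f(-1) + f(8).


f(-1) = -1
f(8) = 26
Sum = 25

25


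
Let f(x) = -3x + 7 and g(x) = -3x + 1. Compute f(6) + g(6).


f(6) = -11
g(6) = -17
Sum = -28

-28


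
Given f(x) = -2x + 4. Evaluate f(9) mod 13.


f(9) = -14
-14 mod 13 = 12

12


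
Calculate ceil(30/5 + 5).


30/5 = 6
6 + 5 = 11
ceil(11) = 11

11


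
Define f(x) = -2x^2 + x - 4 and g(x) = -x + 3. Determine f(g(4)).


g(4) = -1
f(-1) = (-2)*(-1)^2 + 1*(-1) - 4 = -7

-7


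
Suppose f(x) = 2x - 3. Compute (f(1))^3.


f(1) = -1
(-1)^3 = -1

-1


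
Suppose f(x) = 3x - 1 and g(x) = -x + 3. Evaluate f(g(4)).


g(4) = -1
f(-1) = -4

-4


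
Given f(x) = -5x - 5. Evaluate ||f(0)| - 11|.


f(0) = -5
|-5| = 5
|5 - 11| = 6

6


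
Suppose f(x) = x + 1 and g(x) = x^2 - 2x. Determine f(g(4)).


g(4) = 8
f(8) = 9

9


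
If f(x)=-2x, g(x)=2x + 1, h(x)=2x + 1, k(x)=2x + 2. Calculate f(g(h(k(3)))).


k(3) = 8
h(8) = 17
g(17) = 35
f(35) = -70

-70


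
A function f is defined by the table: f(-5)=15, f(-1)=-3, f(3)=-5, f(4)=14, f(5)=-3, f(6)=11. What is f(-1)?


-3


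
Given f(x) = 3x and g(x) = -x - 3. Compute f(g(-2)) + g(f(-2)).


0


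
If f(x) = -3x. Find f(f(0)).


f(0) = 0
f(0) = 0

0


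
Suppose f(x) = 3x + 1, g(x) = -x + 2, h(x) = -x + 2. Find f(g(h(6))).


h(6) = -4
g(-4) = 6
f(6) = 19

19


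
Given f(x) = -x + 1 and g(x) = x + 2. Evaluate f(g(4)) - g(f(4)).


-4


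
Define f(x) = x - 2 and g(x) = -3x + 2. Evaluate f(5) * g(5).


f(5) = 3
g(5) = -13
Product = -39

-39


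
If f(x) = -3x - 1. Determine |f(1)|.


4


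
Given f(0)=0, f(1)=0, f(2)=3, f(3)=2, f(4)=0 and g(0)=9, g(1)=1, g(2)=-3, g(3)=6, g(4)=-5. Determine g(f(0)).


f(0) = 0
g(0) = 9

9


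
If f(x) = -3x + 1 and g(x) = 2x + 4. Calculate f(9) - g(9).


f(9) = -26
g(9) = 22
Difference = -48

-48


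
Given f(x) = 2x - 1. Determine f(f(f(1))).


f(1) = 1
f(1) = 1
f(1) = 1

1


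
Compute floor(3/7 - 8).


-8


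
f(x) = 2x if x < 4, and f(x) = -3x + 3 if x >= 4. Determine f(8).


8 satisfies x >= 4
f(8) = -21

-21


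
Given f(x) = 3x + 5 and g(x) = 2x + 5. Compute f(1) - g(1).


f(1) = 8
g(1) = 7
Difference = 1

1


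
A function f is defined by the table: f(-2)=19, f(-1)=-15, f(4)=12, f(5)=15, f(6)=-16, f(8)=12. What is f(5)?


15


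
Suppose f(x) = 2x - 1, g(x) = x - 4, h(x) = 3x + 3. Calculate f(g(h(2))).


h(2) = 9
g(9) = 5
f(5) = 9

9


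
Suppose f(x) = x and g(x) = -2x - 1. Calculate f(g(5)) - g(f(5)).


f(g(5)) = -11
g(f(5)) = -11
Difference = 0

0


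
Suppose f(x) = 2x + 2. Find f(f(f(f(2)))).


f(2) = 6
f(6) = 14
f(14) = 30
f(30) = 62

62


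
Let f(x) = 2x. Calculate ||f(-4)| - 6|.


2


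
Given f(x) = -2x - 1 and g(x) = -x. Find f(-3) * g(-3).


f(-3) = 5
g(-3) = 3
Product = 15

15


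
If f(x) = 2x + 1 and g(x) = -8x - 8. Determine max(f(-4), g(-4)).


f(-4) = -7
g(-4) = 24
max = 24

24


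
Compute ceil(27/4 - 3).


27/4 = 6.75
6.75 - 3 = 3.75
ceil(3.75) = 4

4


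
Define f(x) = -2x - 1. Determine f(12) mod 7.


f(12) = -25
-25 mod 7 = 3

3


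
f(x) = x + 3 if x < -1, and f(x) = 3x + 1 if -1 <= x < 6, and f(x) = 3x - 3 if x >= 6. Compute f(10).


10 satisfies x >= 6
f(10) = 27

27


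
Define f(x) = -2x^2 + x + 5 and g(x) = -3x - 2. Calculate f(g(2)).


g(2) = -8
f(-8) = (-2)*(-8)^2 + 1*(-8) + 5 = -131

-131


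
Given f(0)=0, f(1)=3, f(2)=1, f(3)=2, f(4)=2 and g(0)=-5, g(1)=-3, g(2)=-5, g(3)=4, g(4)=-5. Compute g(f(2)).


-3


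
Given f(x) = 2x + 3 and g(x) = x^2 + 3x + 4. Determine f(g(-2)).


g(-2) = 2
f(2) = 7

7


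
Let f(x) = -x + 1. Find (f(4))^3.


f(4) = -3
(-3)^3 = -27

-27


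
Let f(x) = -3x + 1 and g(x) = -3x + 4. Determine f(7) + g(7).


f(7) = -20
g(7) = -17
Sum = -37

-37


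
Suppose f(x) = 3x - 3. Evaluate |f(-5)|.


18


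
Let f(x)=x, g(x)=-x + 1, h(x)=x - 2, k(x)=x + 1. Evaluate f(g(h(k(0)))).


k(0) = 1
h(1) = -1
g(-1) = 2
f(2) = 2

2


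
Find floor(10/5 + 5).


10/5 = 2
2 + 5 = 7
floor(7) = 7

7


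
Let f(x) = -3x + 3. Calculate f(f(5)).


f(5) = -12
f(-12) = 39

39


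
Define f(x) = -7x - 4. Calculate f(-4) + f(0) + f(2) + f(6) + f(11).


f(-4) = 24
f(0) = -4
f(2) = -18
f(6) = -46
f(11) = -81
Sum = -125

-125


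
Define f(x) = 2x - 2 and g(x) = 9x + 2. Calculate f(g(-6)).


g(-6) = -52
f(-52) = -106

-106


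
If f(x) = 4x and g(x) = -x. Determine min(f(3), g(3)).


f(3) = 12
g(3) = -3
min = -3

-3


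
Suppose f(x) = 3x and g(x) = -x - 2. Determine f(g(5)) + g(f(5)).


f(g(5)) = -21
g(f(5)) = -17
Sum = -38

-38


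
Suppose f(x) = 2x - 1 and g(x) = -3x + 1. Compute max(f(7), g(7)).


f(7) = 13
g(7) = -20
max = 13

13


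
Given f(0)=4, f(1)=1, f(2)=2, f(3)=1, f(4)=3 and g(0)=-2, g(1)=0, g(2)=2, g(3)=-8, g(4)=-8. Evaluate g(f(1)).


f(1) = 1
g(1) = 0

0


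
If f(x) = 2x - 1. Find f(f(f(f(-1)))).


-31


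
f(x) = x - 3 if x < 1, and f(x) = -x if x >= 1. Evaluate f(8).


-8


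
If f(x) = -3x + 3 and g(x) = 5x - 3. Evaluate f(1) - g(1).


f(1) = 0
g(1) = 2
Difference = -2

-2


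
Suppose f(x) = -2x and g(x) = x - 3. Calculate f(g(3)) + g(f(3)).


f(g(3)) = 0
g(f(3)) = -9
Sum = -9

-9


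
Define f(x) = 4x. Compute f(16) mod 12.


f(16) = 64
64 mod 12 = 4

4


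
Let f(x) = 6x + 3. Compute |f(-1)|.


f(-1) = -3
|-3| = 3

3


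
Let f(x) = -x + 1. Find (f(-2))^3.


27


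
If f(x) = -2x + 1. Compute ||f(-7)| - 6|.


f(-7) = 15
|15| = 15
|15 - 6| = 9

9


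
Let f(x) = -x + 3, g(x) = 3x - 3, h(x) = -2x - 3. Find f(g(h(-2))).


h(-2) = 1
g(1) = 0
f(0) = 3

3


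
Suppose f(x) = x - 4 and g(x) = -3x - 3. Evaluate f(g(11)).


-40


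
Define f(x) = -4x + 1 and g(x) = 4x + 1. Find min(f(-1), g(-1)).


-3


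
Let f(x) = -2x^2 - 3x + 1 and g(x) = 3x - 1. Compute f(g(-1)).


g(-1) = -4
f(-4) = (-2)*(-4)^2 - 3*(-4) + 1 = -19

-19


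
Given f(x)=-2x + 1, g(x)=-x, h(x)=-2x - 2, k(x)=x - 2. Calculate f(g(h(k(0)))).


k(0) = -2
h(-2) = 2
g(2) = -2
f(-2) = 5

5


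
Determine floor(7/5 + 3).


7/5 = 1.4
1.4 + 3 = 4.4
floor(4.4) = 4

4


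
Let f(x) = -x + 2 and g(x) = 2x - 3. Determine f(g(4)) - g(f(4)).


f(g(4)) = -3
g(f(4)) = -7
Difference = 4

4


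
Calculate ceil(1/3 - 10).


1/3 = 0.3333
0.3333 - 10 = -9.6667
ceil(-9.6667) = -9

-9


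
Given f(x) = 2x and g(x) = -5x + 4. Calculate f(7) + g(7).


f(7) = 14
g(7) = -31
Sum = -17

-17


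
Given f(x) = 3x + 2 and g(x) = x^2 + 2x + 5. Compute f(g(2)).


41


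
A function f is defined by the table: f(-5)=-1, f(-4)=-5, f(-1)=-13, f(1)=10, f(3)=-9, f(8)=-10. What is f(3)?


Reading from the table at x = 3

-9


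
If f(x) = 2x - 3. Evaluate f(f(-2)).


f(-2) = -7
f(-7) = -17

-17


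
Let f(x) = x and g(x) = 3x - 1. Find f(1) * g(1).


f(1) = 1
g(1) = 2
Product = 2

2


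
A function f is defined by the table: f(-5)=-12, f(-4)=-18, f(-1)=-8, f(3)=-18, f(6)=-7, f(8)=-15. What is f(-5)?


-12


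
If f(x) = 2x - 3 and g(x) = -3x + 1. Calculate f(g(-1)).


g(-1) = 4
f(4) = 5

5


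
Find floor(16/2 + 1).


16/2 = 8
8 + 1 = 9
floor(9) = 9

9


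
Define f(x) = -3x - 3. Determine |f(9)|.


f(9) = -30
|-30| = 30

30


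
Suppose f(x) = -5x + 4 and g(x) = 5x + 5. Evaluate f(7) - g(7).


f(7) = -31
g(7) = 40
Difference = -71

-71


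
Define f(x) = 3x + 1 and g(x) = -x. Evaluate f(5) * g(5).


f(5) = 16
g(5) = -5
Product = -80

-80


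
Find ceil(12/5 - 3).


12/5 = 2.4
2.4 - 3 = -0.6
ceil(-0.6) = 0

0


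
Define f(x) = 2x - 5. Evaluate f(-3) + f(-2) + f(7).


f(-3) = -11
f(-2) = -9
f(7) = 9
Sum = -11

-11


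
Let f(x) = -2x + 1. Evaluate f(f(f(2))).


f(2) = -3
f(-3) = 7
f(7) = -13

-13


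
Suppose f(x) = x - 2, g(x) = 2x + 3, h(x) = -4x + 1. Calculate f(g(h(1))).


h(1) = -3
g(-3) = -3
f(-3) = -5

-5


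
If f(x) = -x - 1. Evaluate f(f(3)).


3


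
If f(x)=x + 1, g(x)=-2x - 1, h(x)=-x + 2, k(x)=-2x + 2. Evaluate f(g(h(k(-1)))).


k(-1) = 4
h(4) = -2
g(-2) = 3
f(3) = 4

4


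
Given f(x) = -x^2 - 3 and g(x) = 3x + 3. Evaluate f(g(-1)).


g(-1) = 0
f(0) = (-1)*(0)^2 - 3 = -3

-3


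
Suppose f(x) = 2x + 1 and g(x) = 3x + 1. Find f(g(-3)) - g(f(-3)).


f(g(-3)) = -15
g(f(-3)) = -14
Difference = -1

-1


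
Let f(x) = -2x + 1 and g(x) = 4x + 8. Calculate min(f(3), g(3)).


f(3) = -5
g(3) = 20
min = -5

-5


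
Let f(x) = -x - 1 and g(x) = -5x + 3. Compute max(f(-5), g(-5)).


f(-5) = 4
g(-5) = 28
max = 28

28


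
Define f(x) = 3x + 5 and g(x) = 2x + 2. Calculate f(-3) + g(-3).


-8


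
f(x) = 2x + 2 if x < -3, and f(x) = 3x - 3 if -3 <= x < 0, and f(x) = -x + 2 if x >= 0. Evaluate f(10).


10 satisfies x >= 0
f(10) = -8

-8


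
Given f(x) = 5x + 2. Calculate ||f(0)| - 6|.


f(0) = 2
|2| = 2
|2 - 6| = 4

4


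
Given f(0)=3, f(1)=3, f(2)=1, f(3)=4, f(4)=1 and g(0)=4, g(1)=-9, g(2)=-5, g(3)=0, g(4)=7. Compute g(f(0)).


f(0) = 3
g(3) = 0

0


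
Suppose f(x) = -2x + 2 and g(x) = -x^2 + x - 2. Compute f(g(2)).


g(2) = -4
f(-4) = 10

10


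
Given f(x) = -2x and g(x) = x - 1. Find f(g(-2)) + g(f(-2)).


9


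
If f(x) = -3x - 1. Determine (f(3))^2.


f(3) = -10
(-10)^2 = 100

100


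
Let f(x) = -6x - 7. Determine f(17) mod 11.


f(17) = -109
-109 mod 11 = 1

1


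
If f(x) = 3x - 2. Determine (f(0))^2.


4


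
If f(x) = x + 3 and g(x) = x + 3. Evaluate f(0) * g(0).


f(0) = 3
g(0) = 3
Product = 9

9


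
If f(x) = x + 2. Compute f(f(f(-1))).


f(-1) = 1
f(1) = 3
f(3) = 5

5


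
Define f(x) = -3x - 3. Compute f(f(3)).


f(3) = -12
f(-12) = 33

33


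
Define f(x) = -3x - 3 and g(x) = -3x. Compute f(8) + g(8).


f(8) = -27
g(8) = -24
Sum = -51

-51


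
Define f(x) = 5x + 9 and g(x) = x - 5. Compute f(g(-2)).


g(-2) = -7
f(-7) = -26

-26


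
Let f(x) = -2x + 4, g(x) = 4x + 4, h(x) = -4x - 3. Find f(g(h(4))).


h(4) = -19
g(-19) = -72
f(-72) = 148

148


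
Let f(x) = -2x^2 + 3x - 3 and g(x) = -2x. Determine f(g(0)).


g(0) = 0
f(0) = (-2)*(0)^2 + 3*(0) - 3 = -3

-3


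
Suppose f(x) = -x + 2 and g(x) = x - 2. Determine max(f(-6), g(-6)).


8


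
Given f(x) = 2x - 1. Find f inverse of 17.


Solve 2x - 1 = 17
x = (17 + 1) / 2 = 9

9


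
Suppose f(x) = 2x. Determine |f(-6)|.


f(-6) = -12
|-12| = 12

12


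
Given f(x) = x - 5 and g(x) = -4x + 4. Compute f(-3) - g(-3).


f(-3) = -8
g(-3) = 16
Difference = -24

-24


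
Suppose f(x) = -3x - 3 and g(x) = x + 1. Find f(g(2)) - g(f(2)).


f(g(2)) = -12
g(f(2)) = -8
Difference = -4

-4


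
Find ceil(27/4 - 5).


27/4 = 6.75
6.75 - 5 = 1.75
ceil(1.75) = 2

2


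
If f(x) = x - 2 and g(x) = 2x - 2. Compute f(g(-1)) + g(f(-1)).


f(g(-1)) = -6
g(f(-1)) = -8
Sum = -14

-14


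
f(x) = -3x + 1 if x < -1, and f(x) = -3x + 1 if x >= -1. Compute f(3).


3 satisfies x >= -1
f(3) = -8

-8


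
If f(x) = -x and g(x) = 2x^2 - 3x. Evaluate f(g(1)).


g(1) = -1
f(-1) = 1

1


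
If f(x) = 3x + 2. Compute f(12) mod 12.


f(12) = 38
38 mod 12 = 2

2


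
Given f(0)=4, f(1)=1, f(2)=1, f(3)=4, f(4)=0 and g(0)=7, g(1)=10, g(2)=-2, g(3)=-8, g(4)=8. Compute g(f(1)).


10


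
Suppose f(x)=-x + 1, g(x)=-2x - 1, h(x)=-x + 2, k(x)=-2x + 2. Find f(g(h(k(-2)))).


k(-2) = 6
h(6) = -4
g(-4) = 7
f(7) = -6

-6


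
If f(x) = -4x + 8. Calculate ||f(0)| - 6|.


f(0) = 8
|8| = 8
|8 - 6| = 2

2


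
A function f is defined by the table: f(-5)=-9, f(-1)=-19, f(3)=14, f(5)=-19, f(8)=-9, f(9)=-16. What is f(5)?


-19


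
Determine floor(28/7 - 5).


28/7 = 4
4 - 5 = -1
floor(-1) = -1

-1


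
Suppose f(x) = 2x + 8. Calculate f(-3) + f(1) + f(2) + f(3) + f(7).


f(-3) = 2
f(1) = 10
f(2) = 12
f(3) = 14
f(7) = 22
Sum = 60

60


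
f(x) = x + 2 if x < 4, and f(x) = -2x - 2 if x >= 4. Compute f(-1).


1


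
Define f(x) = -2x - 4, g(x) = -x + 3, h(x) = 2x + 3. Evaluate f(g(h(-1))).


h(-1) = 1
g(1) = 2
f(2) = -8

-8


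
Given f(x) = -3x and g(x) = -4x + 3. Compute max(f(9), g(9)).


f(9) = -27
g(9) = -33
max = -27

-27


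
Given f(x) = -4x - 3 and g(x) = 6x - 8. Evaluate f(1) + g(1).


f(1) = -7
g(1) = -2
Sum = -9

-9


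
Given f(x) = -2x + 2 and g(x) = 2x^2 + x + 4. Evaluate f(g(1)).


g(1) = 7
f(7) = -12

-12


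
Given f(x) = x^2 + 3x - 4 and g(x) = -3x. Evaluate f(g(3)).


g(3) = -9
f(-9) = 1*(-9)^2 + 3*(-9) - 4 = 50

50


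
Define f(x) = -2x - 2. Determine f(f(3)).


f(3) = -8
f(-8) = 14

14


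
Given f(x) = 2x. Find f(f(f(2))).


f(2) = 4
f(4) = 8
f(8) = 16

16


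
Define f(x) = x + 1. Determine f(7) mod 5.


3


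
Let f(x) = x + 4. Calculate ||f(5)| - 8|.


f(5) = 9
|9| = 9
|9 - 8| = 1

1


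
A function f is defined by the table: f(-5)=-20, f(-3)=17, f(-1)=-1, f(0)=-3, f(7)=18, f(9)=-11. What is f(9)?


Reading from the table at x = 9

-11


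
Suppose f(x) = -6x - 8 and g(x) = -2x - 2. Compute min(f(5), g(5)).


f(5) = -38
g(5) = -12
min = -38

-38


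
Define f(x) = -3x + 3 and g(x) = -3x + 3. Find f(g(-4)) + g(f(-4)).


f(g(-4)) = -42
g(f(-4)) = -42
Sum = -84

-84


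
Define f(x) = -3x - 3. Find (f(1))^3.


f(1) = -6
(-6)^3 = -216

-216


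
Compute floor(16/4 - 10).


16/4 = 4
4 - 10 = -6
floor(-6) = -6

-6


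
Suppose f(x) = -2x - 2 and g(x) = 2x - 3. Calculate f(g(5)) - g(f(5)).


11


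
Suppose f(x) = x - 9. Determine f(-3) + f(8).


f(-3) = -12
f(8) = -1
Sum = -13

-13


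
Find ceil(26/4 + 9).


26/4 = 6.5
6.5 + 9 = 15.5
ceil(15.5) = 16

16


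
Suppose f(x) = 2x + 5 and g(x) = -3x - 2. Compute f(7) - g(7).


f(7) = 19
g(7) = -23
Difference = 42

42


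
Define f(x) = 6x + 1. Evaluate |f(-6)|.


f(-6) = -35
|-35| = 35

35


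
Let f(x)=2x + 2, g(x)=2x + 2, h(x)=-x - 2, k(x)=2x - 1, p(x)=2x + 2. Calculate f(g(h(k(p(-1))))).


p(-1) = 0
k(0) = -1
h(-1) = -1
g(-1) = 0
f(0) = 2

2


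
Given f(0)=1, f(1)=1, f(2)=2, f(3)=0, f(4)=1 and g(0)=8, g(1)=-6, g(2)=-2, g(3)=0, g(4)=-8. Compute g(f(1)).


-6


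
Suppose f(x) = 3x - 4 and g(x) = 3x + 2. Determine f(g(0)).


g(0) = 2
f(2) = 2

2


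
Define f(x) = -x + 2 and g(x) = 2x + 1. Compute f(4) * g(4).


f(4) = -2
g(4) = 9
Product = -18

-18


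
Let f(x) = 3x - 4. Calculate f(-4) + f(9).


f(-4) = -16
f(9) = 23
Sum = 7

7


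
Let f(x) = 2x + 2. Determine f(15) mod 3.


f(15) = 32
32 mod 3 = 2

2


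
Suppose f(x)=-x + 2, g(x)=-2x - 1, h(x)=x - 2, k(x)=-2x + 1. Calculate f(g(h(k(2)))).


k(2) = -3
h(-3) = -5
g(-5) = 9
f(9) = -7

-7


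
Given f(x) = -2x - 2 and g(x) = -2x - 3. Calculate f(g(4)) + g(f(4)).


37


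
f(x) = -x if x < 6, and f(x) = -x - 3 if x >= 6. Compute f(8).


8 satisfies x >= 6
f(8) = -11

-11


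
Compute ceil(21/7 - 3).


21/7 = 3
3 - 3 = 0
ceil(0) = 0

0


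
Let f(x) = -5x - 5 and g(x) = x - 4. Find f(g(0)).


15


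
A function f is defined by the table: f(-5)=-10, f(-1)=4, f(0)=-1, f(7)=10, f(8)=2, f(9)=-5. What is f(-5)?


Reading from the table at x = -5

-10


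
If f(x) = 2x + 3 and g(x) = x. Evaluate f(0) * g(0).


f(0) = 3
g(0) = 0
Product = 0

0


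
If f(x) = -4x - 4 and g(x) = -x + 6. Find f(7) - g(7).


-31


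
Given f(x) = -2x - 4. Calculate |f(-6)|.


f(-6) = 8
|8| = 8

8


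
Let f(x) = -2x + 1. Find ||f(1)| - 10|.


f(1) = -1
|-1| = 1
|1 - 10| = 9

9


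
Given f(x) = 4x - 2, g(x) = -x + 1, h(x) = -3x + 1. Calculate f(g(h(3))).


h(3) = -8
g(-8) = 9
f(9) = 34

34


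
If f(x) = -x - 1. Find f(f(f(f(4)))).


4


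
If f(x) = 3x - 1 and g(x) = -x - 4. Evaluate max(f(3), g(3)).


f(3) = 8
g(3) = -7
max = 8

8


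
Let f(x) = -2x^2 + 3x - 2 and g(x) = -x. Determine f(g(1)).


g(1) = -1
f(-1) = (-2)*(-1)^2 + 3*(-1) - 2 = -7

-7


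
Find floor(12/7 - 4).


12/7 = 1.7143
1.7143 - 4 = -2.2857
floor(-2.2857) = -3

-3


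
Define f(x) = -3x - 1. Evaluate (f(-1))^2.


f(-1) = 2
(2)^2 = 4

4


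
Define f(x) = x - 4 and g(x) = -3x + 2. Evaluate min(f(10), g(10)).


f(10) = 6
g(10) = -28
min = -28

-28


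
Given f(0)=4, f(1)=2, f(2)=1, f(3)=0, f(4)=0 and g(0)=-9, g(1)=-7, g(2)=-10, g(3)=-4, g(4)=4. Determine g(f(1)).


f(1) = 2
g(2) = -10

-10


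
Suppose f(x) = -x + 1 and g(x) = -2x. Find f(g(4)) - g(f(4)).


f(g(4)) = 9
g(f(4)) = 6
Difference = 3

3


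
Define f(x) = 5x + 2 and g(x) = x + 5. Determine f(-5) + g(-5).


-23


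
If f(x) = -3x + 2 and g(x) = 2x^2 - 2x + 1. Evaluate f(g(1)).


g(1) = 1
f(1) = -1

-1


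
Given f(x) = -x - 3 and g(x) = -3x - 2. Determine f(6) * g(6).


f(6) = -9
g(6) = -20
Product = 180

180


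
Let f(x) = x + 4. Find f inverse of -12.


-16


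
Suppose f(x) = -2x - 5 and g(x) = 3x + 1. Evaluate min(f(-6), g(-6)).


f(-6) = 7
g(-6) = -17
min = -17

-17


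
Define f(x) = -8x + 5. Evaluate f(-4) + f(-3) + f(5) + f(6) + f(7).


f(-4) = 37
f(-3) = 29
f(5) = -35
f(6) = -43
f(7) = -51
Sum = -63

-63


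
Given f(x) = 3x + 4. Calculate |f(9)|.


f(9) = 31
|31| = 31

31


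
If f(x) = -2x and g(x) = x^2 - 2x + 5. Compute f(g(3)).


g(3) = 8
f(8) = -16

-16


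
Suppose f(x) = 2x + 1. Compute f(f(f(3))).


f(3) = 7
f(7) = 15
f(15) = 31

31


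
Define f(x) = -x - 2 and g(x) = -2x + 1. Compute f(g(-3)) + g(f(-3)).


f(g(-3)) = -9
g(f(-3)) = -1
Sum = -10

-10


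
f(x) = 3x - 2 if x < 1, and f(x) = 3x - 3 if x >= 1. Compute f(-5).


-5 satisfies x < 1
f(-5) = -17

-17


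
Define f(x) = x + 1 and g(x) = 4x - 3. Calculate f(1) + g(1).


f(1) = 2
g(1) = 1
Sum = 3

3


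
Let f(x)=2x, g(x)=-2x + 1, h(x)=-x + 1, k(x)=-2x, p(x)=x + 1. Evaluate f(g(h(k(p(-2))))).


p(-2) = -1
k(-1) = 2
h(2) = -1
g(-1) = 3
f(3) = 6

6


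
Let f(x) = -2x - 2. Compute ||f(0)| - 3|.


f(0) = -2
|-2| = 2
|2 - 3| = 1

1


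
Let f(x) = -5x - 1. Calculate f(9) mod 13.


f(9) = -46
-46 mod 13 = 6

6


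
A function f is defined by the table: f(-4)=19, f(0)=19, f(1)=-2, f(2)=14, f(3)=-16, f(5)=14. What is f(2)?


Reading from the table at x = 2

14


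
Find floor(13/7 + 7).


13/7 = 1.8571
1.8571 + 7 = 8.8571
floor(8.8571) = 8

8


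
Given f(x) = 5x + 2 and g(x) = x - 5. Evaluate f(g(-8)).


g(-8) = -13
f(-13) = -63

-63


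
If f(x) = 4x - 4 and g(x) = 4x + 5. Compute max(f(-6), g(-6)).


f(-6) = -28
g(-6) = -19
max = -19

-19


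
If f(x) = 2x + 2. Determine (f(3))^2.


f(3) = 8
(8)^2 = 64

64


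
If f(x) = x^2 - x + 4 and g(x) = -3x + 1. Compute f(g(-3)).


g(-3) = 10
f(10) = 1*(10)^2 - 1*(10) + 4 = 94

94


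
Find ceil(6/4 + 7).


6/4 = 1.5
1.5 + 7 = 8.5
ceil(8.5) = 9

9


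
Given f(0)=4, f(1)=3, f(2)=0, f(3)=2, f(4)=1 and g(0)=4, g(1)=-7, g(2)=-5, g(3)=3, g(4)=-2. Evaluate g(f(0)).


f(0) = 4
g(4) = -2

-2


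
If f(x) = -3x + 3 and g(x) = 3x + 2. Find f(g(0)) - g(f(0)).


-14


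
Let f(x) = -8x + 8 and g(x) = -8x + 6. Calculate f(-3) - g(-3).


f(-3) = 32
g(-3) = 30
Difference = 2

2


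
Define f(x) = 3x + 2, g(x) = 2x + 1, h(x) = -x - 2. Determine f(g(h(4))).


h(4) = -6
g(-6) = -11
f(-11) = -31

-31


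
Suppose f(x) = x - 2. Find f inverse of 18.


Solve x - 2 = 18
x = (18 + 2) / 1 = 20

20


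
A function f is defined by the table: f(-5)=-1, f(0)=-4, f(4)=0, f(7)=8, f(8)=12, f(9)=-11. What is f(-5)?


Reading from the table at x = -5

-1


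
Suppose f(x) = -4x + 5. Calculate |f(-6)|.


f(-6) = 29
|29| = 29

29


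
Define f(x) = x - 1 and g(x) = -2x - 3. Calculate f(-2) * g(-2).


f(-2) = -3
g(-2) = 1
Product = -3

-3


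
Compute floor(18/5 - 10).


18/5 = 3.6
3.6 - 10 = -6.4
floor(-6.4) = -7

-7


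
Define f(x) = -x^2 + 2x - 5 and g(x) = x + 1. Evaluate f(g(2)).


g(2) = 3
f(3) = (-1)*(3)^2 + 2*(3) - 5 = -8

-8


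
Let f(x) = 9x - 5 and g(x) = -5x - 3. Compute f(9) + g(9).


f(9) = 76
g(9) = -48
Sum = 28

28


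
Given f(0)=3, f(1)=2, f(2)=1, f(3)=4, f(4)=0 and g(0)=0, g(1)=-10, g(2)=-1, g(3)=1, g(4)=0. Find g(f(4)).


f(4) = 0
g(0) = 0

0


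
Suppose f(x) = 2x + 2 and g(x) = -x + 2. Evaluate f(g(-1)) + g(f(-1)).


10


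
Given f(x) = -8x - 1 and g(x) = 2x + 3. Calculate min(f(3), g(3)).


-25


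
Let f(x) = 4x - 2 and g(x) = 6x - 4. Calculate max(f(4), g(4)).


f(4) = 14
g(4) = 20
max = 20

20


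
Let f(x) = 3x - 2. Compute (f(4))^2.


f(4) = 10
(10)^2 = 100

100


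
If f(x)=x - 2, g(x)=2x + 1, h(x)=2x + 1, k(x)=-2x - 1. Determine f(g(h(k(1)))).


k(1) = -3
h(-3) = -5
g(-5) = -9
f(-9) = -11

-11


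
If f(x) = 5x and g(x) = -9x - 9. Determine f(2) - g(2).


f(2) = 10
g(2) = -27
Difference = 37

37


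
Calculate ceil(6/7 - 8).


6/7 = 0.8571
0.8571 - 8 = -7.1429
ceil(-7.1429) = -7

-7


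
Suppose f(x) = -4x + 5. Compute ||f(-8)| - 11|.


f(-8) = 37
|37| = 37
|37 - 11| = 26

26


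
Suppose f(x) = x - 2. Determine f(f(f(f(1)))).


-7


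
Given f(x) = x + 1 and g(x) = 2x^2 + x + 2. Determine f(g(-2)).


g(-2) = 8
f(8) = 9

9


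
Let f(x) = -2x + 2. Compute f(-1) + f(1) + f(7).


f(-1) = 4
f(1) = 0
f(7) = -12
Sum = -8

-8


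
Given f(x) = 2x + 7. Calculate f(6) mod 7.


f(6) = 19
19 mod 7 = 5

5


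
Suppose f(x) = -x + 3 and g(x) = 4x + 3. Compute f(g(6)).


-24
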